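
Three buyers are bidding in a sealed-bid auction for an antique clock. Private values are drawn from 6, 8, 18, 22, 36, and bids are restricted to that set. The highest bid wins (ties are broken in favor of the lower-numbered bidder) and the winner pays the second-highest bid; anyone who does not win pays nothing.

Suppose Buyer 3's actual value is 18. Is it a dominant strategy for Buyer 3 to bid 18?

Check each profile of the others' bids and compare truth against every alternative bid.
Others bid (6, 6): truth gives 12, best alternative gives 12.
Others bid (6, 8): truth gives 10, best alternative gives 10.
Others bid (8, 6): truth gives 10, best alternative gives 10.
Others bid (8, 8): truth gives 10, best alternative gives 10.
Others bid (6, 18): truth gives 0, best alternative gives 0.
Others bid (6, 22): truth gives 0, best alternative gives 0.
(Remaining 19 profiles checked similarly; truth is weakly best in each.)
In every case the truthful bid is at least as good as any alternative, so it is a dominant strategy.

Yes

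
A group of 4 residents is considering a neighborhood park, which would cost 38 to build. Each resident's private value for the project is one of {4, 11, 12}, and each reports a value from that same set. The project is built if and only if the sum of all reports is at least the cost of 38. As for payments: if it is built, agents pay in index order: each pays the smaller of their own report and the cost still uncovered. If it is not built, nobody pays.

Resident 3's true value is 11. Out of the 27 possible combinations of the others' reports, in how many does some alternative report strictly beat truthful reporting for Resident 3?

7

Others report (11, 11, 12): truth gives 0; report 4 gives 7 > 0. Violating.
Others report (11, 12, 11): truth gives 0; report 4 gives 7 > 0. Violating.
Others report (11, 12, 12): truth gives 0; report 4 gives 7 > 0. Violating.
Others report (12, 11, 11): truth gives 0; report 4 gives 7 > 0. Violating.
Others report (4, 4, 4): truth gives 0; no alternative beats it.
Others report (4, 4, 11): truth gives 0; no alternative beats it.
(Checking all 27 profiles: 7 have a profitable deviation, 20 do not.)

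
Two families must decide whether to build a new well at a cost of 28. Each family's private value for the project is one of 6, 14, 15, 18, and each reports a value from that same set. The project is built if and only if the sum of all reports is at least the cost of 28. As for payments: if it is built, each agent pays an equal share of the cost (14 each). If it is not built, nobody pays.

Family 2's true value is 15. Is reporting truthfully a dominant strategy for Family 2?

Check each profile of the others' reports and compare truth against every alternative report.
Others report (14): truth gives 1, best alternative gives 1.
Others report (15): truth gives 1, best alternative gives 1.
Others report (18): truth gives 1, best alternative gives 1.
Others report (6): truth gives 0, best alternative gives 0.
In every case the truthful report is at least as good as any alternative, so it is a dominant strategy.

Yes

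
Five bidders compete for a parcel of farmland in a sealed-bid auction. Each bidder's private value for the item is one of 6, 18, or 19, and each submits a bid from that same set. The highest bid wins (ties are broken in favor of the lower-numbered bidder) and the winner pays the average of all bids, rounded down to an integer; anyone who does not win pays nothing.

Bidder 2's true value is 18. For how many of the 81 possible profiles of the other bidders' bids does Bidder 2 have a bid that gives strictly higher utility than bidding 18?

Others bid (6, 6, 6, 19): truth gives 0; bid 19 gives 7 > 0. Violating.
Others bid (6, 6, 18, 19): truth gives 0; bid 19 gives 5 > 0. Violating.
Others bid (6, 6, 19, 6): truth gives 0; bid 19 gives 7 > 0. Violating.
Others bid (6, 6, 19, 18): truth gives 0; bid 19 gives 5 > 0. Violating.
Others bid (6, 6, 6, 6): truth gives 10; no alternative beats it.
Others bid (6, 6, 6, 18): truth gives 8; no alternative beats it.
(Checking all 81 profiles: 38 have a profitable deviation, 43 do not.)

38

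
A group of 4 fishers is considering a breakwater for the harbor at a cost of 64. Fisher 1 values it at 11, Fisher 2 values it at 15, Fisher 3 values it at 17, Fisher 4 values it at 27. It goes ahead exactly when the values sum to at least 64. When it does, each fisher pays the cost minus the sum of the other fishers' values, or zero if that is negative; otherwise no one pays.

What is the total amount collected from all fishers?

46

Total value 70 ≥ cost 64, so it is built.
Fisher 1: others sum to 59; max(0, 64 - 59) = 5.
Fisher 2: others sum to 55; max(0, 64 - 55) = 9.
Fisher 3: others sum to 53; max(0, 64 - 53) = 11.
Fisher 4: others sum to 43; max(0, 64 - 43) = 21.
Total collected = 5 + 9 + 11 + 21 = 46.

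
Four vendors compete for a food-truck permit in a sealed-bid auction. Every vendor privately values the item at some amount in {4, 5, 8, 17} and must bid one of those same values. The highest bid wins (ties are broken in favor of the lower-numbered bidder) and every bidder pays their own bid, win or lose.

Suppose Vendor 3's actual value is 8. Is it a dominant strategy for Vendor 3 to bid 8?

Consider the case where Vendor 1 bids 4, Vendor 2 bids 4 and Vendor 4 bids 4.
Truthful bid 8: wins, pays 8, utility 8 - 8 = 0.
Bid 5 instead: wins, pays 5, utility 8 - 5 = 3.
Since 3 > 0, bidding 5 is strictly better here, so truthful bidding is not dominant.

No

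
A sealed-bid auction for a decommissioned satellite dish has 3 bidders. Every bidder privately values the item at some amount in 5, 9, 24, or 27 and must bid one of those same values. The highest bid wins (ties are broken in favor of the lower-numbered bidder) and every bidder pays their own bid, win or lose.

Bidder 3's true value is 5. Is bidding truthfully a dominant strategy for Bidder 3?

No

Consider the case where Bidder 1 bids 5 and Bidder 2 bids 5.
Truthful bid 5: loses but pays 5, utility -5.
Bid 9 instead: wins, pays 9, utility 5 - 9 = -4.
Since -4 > -5, bidding 9 is strictly better here, so truthful bidding is not dominant.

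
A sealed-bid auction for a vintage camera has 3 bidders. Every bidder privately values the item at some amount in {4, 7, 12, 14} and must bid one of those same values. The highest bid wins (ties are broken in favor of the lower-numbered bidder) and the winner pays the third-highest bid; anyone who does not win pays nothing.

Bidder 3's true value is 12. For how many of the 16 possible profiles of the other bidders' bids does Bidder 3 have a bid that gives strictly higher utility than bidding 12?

4

Others bid (4, 12): truth gives 0; bid 14 gives 8 > 0. Violating.
Others bid (7, 12): truth gives 0; bid 14 gives 5 > 0. Violating.
Others bid (12, 4): truth gives 0; bid 14 gives 8 > 0. Violating.
Others bid (12, 7): truth gives 0; bid 14 gives 5 > 0. Violating.
Others bid (4, 4): truth gives 8; no alternative beats it.
Others bid (4, 7): truth gives 8; no alternative beats it.
(Checking all 16 profiles: 4 have a profitable deviation, 12 do not.)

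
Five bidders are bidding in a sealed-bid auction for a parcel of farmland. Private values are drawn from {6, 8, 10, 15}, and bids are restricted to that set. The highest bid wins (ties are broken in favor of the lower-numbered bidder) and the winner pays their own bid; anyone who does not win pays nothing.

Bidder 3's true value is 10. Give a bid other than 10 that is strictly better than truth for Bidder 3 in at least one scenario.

Suppose Bidder 1 bids 6, Bidder 2 bids 6, Bidder 4 bids 6 and Bidder 5 bids 6.
Bid 10: wins, pays 10, utility 10 - 10 = 0.
Bid 8: wins, pays 8, utility 10 - 8 = 2.
So bidding 8 beats truth here (2 > 0).

8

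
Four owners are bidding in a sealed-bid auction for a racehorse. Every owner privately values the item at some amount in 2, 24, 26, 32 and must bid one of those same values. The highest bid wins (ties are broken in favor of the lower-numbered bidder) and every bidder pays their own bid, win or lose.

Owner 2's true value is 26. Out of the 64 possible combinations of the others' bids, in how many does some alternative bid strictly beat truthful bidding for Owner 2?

50

Others bid (2, 2, 2): truth gives 0; bid 24 gives 2 > 0. Violating.
Others bid (2, 2, 24): truth gives 0; bid 24 gives 2 > 0. Violating.
Others bid (2, 2, 32): truth gives -26; bid 2 gives -2 > -26. Violating.
Others bid (2, 24, 2): truth gives 0; bid 24 gives 2 > 0. Violating.
Others bid (2, 2, 26): truth gives 0; no alternative beats it.
Others bid (2, 24, 26): truth gives 0; no alternative beats it.
(Checking all 64 profiles: 50 have a profitable deviation, 14 do not.)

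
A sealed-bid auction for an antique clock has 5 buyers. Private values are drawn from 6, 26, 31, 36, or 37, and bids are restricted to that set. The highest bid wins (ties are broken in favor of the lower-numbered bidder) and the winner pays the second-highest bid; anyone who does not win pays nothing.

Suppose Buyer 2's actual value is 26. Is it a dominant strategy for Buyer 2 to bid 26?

Yes

Check each profile of the others' bids and compare truth against every alternative bid.
Others bid (6, 6, 6, 6): truth gives 20, best alternative gives 20.
Others bid (6, 6, 6, 26): truth gives 0, best alternative gives 0.
Others bid (6, 6, 6, 31): truth gives 0, best alternative gives 0.
Others bid (6, 6, 6, 36): truth gives 0, best alternative gives 0.
Others bid (6, 6, 6, 37): truth gives 0, best alternative gives 0.
Others bid (6, 6, 26, 6): truth gives 0, best alternative gives 0.
(Remaining 619 profiles checked similarly; truth is weakly best in each.)
In every case the truthful bid is at least as good as any alternative, so it is a dominant strategy.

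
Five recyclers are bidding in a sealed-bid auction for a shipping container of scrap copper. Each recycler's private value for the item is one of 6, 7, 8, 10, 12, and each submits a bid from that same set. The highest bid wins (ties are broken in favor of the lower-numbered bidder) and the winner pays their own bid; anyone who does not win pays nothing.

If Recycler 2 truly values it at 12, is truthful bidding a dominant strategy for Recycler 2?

No

Consider the case where Recycler 1 bids 6, Recycler 3 bids 6, Recycler 4 bids 6 and Recycler 5 bids 6.
Truthful bid 12: wins, pays 12, utility 12 - 12 = 0.
Bid 7 instead: wins, pays 7, utility 12 - 7 = 5.
Since 5 > 0, bidding 7 is strictly better here, so truthful bidding is not dominant.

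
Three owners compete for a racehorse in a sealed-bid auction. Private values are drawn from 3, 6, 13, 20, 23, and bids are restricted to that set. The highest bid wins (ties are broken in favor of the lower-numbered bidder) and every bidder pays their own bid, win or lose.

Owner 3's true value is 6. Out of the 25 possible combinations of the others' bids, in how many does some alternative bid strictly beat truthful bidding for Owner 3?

24

Others bid (3, 6): truth gives -6; bid 3 gives -3 > -6. Violating.
Others bid (3, 13): truth gives -6; bid 3 gives -3 > -6. Violating.
Others bid (3, 20): truth gives -6; bid 3 gives -3 > -6. Violating.
Others bid (3, 23): truth gives -6; bid 3 gives -3 > -6. Violating.
Others bid (3, 3): truth gives 0; no alternative beats it.
(Checking all 25 profiles: 24 have a profitable deviation, 1 does not.)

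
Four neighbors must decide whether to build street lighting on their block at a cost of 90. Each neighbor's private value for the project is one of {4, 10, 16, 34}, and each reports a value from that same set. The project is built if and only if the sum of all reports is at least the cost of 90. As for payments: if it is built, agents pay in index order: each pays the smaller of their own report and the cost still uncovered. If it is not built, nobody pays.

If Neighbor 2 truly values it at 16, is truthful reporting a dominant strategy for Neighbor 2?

Consider the case where Neighbor 1 reports 16, Neighbor 3 reports 34 and Neighbor 4 reports 34.
Truthful report 16: project built, pays 16, utility 16 - 16 = 0.
Report 10 instead: project built, pays 10, utility 16 - 10 = 6.
Since 6 > 0, reporting 10 is strictly better here, so truthful reporting is not dominant.

No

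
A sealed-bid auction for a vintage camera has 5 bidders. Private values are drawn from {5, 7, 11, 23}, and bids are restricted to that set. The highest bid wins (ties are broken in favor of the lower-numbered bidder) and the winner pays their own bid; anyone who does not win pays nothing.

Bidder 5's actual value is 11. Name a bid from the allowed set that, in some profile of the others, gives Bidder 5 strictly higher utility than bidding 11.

Suppose Bidder 1 bids 5, Bidder 2 bids 5, Bidder 3 bids 5 and Bidder 4 bids 5.
Bid 11: wins, pays 11, utility 11 - 11 = 0.
Bid 7: wins, pays 7, utility 11 - 7 = 4.
So bidding 7 beats truth here (4 > 0).

7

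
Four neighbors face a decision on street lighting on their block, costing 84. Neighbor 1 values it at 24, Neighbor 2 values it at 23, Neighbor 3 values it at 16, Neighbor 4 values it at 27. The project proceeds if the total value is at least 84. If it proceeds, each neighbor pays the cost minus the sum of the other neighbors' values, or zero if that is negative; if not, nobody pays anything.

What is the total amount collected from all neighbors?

Total value 90 ≥ cost 84, so it is built.
Neighbor 1: others sum to 66; max(0, 84 - 66) = 18.
Neighbor 2: others sum to 67; max(0, 84 - 67) = 17.
Neighbor 3: others sum to 74; max(0, 84 - 74) = 10.
Neighbor 4: others sum to 63; max(0, 84 - 63) = 21.
Total collected = 18 + 17 + 10 + 21 = 66.

66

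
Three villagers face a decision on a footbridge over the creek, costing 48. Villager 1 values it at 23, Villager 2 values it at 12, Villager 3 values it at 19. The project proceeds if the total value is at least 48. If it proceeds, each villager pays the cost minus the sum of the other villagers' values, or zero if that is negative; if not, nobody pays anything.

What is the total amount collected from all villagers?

36

Total value 54 ≥ cost 48, so it is built.
Villager 1: others sum to 31; max(0, 48 - 31) = 17.
Villager 2: others sum to 42; max(0, 48 - 42) = 6.
Villager 3: others sum to 35; max(0, 48 - 35) = 13.
Total collected = 17 + 6 + 13 = 36.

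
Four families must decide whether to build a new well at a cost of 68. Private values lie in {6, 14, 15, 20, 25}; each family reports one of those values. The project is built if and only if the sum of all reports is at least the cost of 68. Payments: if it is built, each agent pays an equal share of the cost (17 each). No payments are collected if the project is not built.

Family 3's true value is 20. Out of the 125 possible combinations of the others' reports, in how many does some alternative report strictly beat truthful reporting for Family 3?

22

Others report (6, 14, 25): truth gives 0; report 25 gives 3 > 0. Violating.
Others report (6, 15, 25): truth gives 0; report 25 gives 3 > 0. Violating.
Others report (6, 20, 20): truth gives 0; report 25 gives 3 > 0. Violating.
Others report (6, 25, 14): truth gives 0; report 25 gives 3 > 0. Violating.
Others report (6, 6, 6): truth gives 0; no alternative beats it.
Others report (6, 6, 14): truth gives 0; no alternative beats it.
(Checking all 125 profiles: 22 have a profitable deviation, 103 do not.)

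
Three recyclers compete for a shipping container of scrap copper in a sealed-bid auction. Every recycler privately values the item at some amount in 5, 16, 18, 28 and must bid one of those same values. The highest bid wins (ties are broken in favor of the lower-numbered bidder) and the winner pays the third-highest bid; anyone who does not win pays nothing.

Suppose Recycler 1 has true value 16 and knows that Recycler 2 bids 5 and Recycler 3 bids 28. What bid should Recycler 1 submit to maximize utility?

Bid 5: loses, pays 0, utility 0.
Bid 16: loses, pays 0, utility 0.
Bid 18: loses, pays 0, utility 0.
Bid 28: wins, pays 5, utility 16 - 5 = 11.
The best choice is 28 with utility 11.

28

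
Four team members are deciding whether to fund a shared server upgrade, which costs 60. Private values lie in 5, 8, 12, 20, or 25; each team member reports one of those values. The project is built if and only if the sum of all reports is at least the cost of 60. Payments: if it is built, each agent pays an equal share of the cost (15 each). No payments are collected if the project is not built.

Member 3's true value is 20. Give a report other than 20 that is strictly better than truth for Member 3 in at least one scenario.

Suppose Member 1 reports 5, Member 2 reports 5 and Member 4 reports 25.
Report 20: project not built, utility 0.
Report 25: project built, pays 15, utility 20 - 15 = 5.
So reporting 25 beats truth here (5 > 0).

25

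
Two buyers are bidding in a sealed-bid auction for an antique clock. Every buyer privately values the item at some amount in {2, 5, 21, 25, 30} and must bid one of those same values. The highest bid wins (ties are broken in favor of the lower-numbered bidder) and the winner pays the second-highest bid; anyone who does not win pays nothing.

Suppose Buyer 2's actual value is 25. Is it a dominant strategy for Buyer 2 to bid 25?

Yes

Check each profile of the others' bids and compare truth against every alternative bid.
Others bid (2): truth gives 23, best alternative gives 23.
Others bid (5): truth gives 20, best alternative gives 20.
Others bid (21): truth gives 4, best alternative gives 4.
Others bid (25): truth gives 0, best alternative gives 0.
Others bid (30): truth gives 0, best alternative gives 0.
In every case the truthful bid is at least as good as any alternative, so it is a dominant strategy.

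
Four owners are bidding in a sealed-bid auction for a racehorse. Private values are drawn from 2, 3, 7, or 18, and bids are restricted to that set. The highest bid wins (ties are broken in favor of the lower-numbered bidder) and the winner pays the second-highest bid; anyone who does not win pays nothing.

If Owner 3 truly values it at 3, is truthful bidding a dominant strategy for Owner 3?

Yes

Check each profile of the others' bids and compare truth against every alternative bid.
Others bid (2, 2, 2): truth gives 1, best alternative gives 1.
Others bid (2, 2, 3): truth gives 0, best alternative gives 0.
Others bid (2, 2, 7): truth gives 0, best alternative gives 0.
Others bid (2, 2, 18): truth gives 0, best alternative gives 0.
Others bid (2, 3, 2): truth gives 0, best alternative gives 0.
Others bid (2, 3, 3): truth gives 0, best alternative gives 0.
(Remaining 58 profiles checked similarly; truth is weakly best in each.)
In every case the truthful bid is at least as good as any alternative, so it is a dominant strategy.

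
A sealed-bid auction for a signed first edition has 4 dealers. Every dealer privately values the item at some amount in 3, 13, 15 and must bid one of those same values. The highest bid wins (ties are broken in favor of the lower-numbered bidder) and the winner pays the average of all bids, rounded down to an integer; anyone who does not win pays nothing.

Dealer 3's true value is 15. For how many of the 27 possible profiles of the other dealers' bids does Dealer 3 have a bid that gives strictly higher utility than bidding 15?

1

Others bid (3, 3, 3): truth gives 9; bid 13 gives 10 > 9. Violating.
Others bid (3, 3, 13): truth gives 7; no alternative beats it.
Others bid (3, 3, 15): truth gives 6; no alternative beats it.
(Checking all 27 profiles: 1 has a profitable deviation, 26 do not.)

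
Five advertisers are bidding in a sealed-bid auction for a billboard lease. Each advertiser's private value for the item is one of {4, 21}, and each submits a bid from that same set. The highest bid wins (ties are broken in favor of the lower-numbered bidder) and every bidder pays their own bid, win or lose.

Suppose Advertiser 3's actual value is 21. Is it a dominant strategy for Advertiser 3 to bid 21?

Consider the case where Advertiser 1 bids 4, Advertiser 2 bids 21, Advertiser 4 bids 4 and Advertiser 5 bids 4.
Truthful bid 21: loses but pays 21, utility -21.
Bid 4 instead: loses but pays 4, utility -4.
Since -4 > -21, bidding 4 is strictly better here, so truthful bidding is not dominant.

No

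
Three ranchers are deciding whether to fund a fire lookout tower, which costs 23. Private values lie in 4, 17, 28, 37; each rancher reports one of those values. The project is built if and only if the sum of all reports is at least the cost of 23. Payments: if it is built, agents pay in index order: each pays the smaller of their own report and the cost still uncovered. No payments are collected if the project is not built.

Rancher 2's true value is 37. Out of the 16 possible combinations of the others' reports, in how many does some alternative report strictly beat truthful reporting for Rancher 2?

8

Others report (4, 4): truth gives 18; report 17 gives 20 > 18. Violating.
Others report (4, 17): truth gives 18; report 4 gives 33 > 18. Violating.
Others report (4, 28): truth gives 18; report 4 gives 33 > 18. Violating.
Others report (4, 37): truth gives 18; report 4 gives 33 > 18. Violating.
Others report (28, 4): truth gives 37; no alternative beats it.
Others report (28, 17): truth gives 37; no alternative beats it.
(Checking all 16 profiles: 8 have a profitable deviation, 8 do not.)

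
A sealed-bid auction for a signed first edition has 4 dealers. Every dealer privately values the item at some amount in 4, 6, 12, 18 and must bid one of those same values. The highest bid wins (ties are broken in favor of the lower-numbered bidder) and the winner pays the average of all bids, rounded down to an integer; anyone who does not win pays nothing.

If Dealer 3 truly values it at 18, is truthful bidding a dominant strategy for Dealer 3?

Consider the case where Dealer 1 bids 4, Dealer 2 bids 4 and Dealer 4 bids 4.
Truthful bid 18: wins, pays 7, utility 18 - 7 = 11.
Bid 6 instead: wins, pays 4, utility 18 - 4 = 14.
Since 14 > 11, bidding 6 is strictly better here, so truthful bidding is not dominant.

No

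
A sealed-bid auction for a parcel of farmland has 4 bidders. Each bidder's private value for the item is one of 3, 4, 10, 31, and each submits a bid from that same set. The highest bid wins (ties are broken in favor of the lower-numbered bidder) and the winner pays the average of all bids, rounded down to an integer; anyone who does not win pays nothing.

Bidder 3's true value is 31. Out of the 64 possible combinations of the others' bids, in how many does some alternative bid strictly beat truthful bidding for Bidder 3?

12

Others bid (3, 3, 3): truth gives 21; bid 4 gives 28 > 21. Violating.
Others bid (3, 3, 4): truth gives 21; bid 4 gives 28 > 21. Violating.
Others bid (3, 3, 10): truth gives 20; bid 10 gives 25 > 20. Violating.
Others bid (3, 4, 3): truth gives 21; bid 10 gives 26 > 21. Violating.
Others bid (3, 3, 31): truth gives 14; no alternative beats it.
Others bid (3, 4, 31): truth gives 14; no alternative beats it.
(Checking all 64 profiles: 12 have a profitable deviation, 52 do not.)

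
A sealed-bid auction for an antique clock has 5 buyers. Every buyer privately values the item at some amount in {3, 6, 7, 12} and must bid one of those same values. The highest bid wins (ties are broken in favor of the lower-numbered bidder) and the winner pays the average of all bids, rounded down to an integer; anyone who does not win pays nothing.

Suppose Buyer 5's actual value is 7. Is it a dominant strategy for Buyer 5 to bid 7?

Consider the case where Buyer 1 bids 3, Buyer 2 bids 3, Buyer 3 bids 3 and Buyer 4 bids 7.
Truthful bid 7: loses, pays 0, utility 0.
Bid 12 instead: wins, pays 5, utility 7 - 5 = 2.
Since 2 > 0, bidding 12 is strictly better here, so truthful bidding is not dominant.

No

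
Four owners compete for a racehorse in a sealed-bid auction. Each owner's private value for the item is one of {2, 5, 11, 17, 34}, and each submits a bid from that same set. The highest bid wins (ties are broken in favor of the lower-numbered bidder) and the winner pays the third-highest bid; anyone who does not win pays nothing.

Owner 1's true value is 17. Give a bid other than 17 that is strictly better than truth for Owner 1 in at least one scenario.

Suppose Owner 2 bids 2, Owner 3 bids 2 and Owner 4 bids 34.
Bid 17: loses, pays 0, utility 0.
Bid 34: wins, pays 2, utility 17 - 2 = 15.
So bidding 34 beats truth here (15 > 0).

34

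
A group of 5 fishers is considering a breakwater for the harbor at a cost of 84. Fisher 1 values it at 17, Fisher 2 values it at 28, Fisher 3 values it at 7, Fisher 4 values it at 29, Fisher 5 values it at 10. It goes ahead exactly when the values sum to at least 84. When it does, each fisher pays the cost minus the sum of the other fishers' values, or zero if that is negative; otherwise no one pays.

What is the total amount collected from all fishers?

56

Total value 91 ≥ cost 84, so it is built.
Fisher 1: others sum to 74; max(0, 84 - 74) = 10.
Fisher 2: others sum to 63; max(0, 84 - 63) = 21.
Fisher 3: others sum to 84; max(0, 84 - 84) = 0.
Fisher 4: others sum to 62; max(0, 84 - 62) = 22.
Fisher 5: others sum to 81; max(0, 84 - 81) = 3.
Total collected = 10 + 21 + 0 + 22 + 3 = 56.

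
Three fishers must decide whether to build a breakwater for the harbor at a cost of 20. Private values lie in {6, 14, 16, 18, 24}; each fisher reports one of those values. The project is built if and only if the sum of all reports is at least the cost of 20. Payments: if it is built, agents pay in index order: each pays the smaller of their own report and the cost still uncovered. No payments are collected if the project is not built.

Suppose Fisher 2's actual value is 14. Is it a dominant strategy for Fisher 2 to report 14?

Consider the case where Fisher 1 reports 6 and Fisher 3 reports 14.
Truthful report 14: project built, pays 14, utility 14 - 14 = 0.
Report 6 instead: project built, pays 6, utility 14 - 6 = 8.
Since 8 > 0, reporting 6 is strictly better here, so truthful reporting is not dominant.

No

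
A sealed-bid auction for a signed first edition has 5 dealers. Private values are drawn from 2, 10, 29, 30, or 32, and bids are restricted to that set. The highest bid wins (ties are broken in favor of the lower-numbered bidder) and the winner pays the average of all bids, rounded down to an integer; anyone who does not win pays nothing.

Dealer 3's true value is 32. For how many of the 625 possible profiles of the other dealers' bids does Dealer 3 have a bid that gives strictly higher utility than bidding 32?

Others bid (2, 2, 2, 2): truth gives 24; bid 10 gives 29 > 24. Violating.
Others bid (2, 2, 2, 10): truth gives 23; bid 10 gives 27 > 23. Violating.
Others bid (2, 2, 2, 29): truth gives 19; bid 29 gives 20 > 19. Violating.
Others bid (2, 2, 10, 2): truth gives 23; bid 10 gives 27 > 23. Violating.
Others bid (2, 2, 2, 30): truth gives 19; no alternative beats it.
Others bid (2, 2, 2, 32): truth gives 18; no alternative beats it.
(Checking all 625 profiles: 68 have a profitable deviation, 557 do not.)

68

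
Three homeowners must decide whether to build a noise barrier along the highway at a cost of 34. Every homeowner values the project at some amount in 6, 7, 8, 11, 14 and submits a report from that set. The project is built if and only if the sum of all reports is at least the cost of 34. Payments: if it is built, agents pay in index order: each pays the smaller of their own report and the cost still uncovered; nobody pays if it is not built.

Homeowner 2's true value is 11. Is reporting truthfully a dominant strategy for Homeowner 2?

Consider the case where Homeowner 1 reports 14 and Homeowner 3 reports 14.
Truthful report 11: project built, pays 11, utility 11 - 11 = 0.
Report 6 instead: project built, pays 6, utility 11 - 6 = 5.
Since 5 > 0, reporting 6 is strictly better here, so truthful reporting is not dominant.

No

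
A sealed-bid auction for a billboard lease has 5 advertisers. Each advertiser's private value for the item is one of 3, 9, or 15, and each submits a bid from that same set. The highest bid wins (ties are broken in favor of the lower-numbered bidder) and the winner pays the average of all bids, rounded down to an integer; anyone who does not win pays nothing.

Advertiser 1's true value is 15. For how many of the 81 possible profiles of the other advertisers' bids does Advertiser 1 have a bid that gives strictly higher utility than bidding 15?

Others bid (3, 3, 3, 3): truth gives 10; bid 3 gives 12 > 10. Violating.
Others bid (3, 3, 3, 9): truth gives 9; bid 9 gives 10 > 9. Violating.
Others bid (3, 3, 9, 3): truth gives 9; bid 9 gives 10 > 9. Violating.
Others bid (3, 3, 9, 9): truth gives 8; bid 9 gives 9 > 8. Violating.
Others bid (3, 3, 3, 15): truth gives 8; no alternative beats it.
Others bid (3, 3, 9, 15): truth gives 6; no alternative beats it.
(Checking all 81 profiles: 16 have a profitable deviation, 65 do not.)

16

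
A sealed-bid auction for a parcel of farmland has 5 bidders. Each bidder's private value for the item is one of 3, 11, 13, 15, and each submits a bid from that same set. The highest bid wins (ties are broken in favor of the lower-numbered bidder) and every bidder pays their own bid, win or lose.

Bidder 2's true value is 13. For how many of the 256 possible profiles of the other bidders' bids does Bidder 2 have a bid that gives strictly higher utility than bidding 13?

210

Others bid (3, 3, 3, 3): truth gives 0; bid 11 gives 2 > 0. Violating.
Others bid (3, 3, 3, 11): truth gives 0; bid 11 gives 2 > 0. Violating.
Others bid (3, 3, 3, 15): truth gives -13; bid 15 gives -2 > -13. Violating.
Others bid (3, 3, 11, 3): truth gives 0; bid 11 gives 2 > 0. Violating.
Others bid (3, 3, 3, 13): truth gives 0; no alternative beats it.
Others bid (3, 3, 11, 13): truth gives 0; no alternative beats it.
(Checking all 256 profiles: 210 have a profitable deviation, 46 do not.)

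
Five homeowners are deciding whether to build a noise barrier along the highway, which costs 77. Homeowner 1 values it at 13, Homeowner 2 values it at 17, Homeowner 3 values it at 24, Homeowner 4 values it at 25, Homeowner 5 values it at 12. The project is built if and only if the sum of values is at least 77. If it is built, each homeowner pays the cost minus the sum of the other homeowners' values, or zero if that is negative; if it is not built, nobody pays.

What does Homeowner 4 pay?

11

Total value 91 ≥ cost 77, so the project is built.
The other homeowners' values sum to 66.
Cost minus that sum is 77 - 66 = 11.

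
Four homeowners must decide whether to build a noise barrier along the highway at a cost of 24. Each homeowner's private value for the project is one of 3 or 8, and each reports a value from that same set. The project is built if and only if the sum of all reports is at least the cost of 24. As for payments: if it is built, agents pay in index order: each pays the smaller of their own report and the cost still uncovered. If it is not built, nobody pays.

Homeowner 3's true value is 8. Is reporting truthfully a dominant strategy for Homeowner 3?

No

Consider the case where Homeowner 1 reports 8, Homeowner 2 reports 8 and Homeowner 4 reports 8.
Truthful report 8: project built, pays 8, utility 8 - 8 = 0.
Report 3 instead: project built, pays 3, utility 8 - 3 = 5.
Since 5 > 0, reporting 3 is strictly better here, so truthful reporting is not dominant.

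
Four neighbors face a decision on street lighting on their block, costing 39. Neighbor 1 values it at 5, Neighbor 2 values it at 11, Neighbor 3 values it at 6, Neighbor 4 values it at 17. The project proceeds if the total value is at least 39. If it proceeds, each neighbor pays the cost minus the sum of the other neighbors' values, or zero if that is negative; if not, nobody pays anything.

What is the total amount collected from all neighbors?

39

Total value 39 ≥ cost 39, so it is built.
Neighbor 1: others sum to 34; max(0, 39 - 34) = 5.
Neighbor 2: others sum to 28; max(0, 39 - 28) = 11.
Neighbor 3: others sum to 33; max(0, 39 - 33) = 6.
Neighbor 4: others sum to 22; max(0, 39 - 22) = 17.
Total collected = 5 + 11 + 6 + 17 = 39.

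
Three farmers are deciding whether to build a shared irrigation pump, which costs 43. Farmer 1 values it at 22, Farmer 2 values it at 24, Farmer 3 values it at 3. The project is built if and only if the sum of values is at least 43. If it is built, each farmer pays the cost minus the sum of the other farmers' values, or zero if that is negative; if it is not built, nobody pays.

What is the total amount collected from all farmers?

34

Total value 49 ≥ cost 43, so it is built.
Farmer 1: others sum to 27; max(0, 43 - 27) = 16.
Farmer 2: others sum to 25; max(0, 43 - 25) = 18.
Farmer 3: others sum to 46; max(0, 43 - 46) = 0.
Total collected = 16 + 18 + 0 = 34.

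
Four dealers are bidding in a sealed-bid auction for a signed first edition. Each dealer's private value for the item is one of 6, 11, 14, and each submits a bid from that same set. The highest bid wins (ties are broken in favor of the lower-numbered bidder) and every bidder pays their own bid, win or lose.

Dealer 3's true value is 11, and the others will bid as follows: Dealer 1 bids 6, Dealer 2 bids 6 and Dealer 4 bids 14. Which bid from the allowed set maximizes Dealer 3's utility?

14

Bid 6: loses but pays 6, utility -6.
Bid 11: loses but pays 11, utility -11.
Bid 14: wins, pays 14, utility 11 - 14 = -3.
The best choice is 14 with utility -3.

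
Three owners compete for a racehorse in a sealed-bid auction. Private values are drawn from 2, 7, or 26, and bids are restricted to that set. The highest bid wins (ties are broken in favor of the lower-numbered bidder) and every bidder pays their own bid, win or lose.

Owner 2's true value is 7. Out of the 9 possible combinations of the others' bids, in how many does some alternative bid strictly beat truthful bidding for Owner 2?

7

Others bid (2, 26): truth gives -7; bid 2 gives -2 > -7. Violating.
Others bid (7, 2): truth gives -7; bid 2 gives -2 > -7. Violating.
Others bid (7, 7): truth gives -7; bid 2 gives -2 > -7. Violating.
Others bid (7, 26): truth gives -7; bid 2 gives -2 > -7. Violating.
Others bid (2, 2): truth gives 0; no alternative beats it.
Others bid (2, 7): truth gives 0; no alternative beats it.
(Checking all 9 profiles: 7 have a profitable deviation, 2 do not.)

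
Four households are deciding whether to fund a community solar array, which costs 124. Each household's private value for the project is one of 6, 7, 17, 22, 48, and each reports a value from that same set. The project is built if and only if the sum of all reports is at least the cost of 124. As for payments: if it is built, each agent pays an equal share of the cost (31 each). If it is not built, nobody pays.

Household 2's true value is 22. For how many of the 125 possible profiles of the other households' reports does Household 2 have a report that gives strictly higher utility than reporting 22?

9

Others report (6, 48, 48): truth gives -9; report 6 gives 0 > -9. Violating.
Others report (7, 48, 48): truth gives -9; report 6 gives 0 > -9. Violating.
Others report (17, 48, 48): truth gives -9; report 6 gives 0 > -9. Violating.
Others report (48, 6, 48): truth gives -9; report 6 gives 0 > -9. Violating.
Others report (6, 6, 6): truth gives 0; no alternative beats it.
Others report (6, 6, 7): truth gives 0; no alternative beats it.
(Checking all 125 profiles: 9 have a profitable deviation, 116 do not.)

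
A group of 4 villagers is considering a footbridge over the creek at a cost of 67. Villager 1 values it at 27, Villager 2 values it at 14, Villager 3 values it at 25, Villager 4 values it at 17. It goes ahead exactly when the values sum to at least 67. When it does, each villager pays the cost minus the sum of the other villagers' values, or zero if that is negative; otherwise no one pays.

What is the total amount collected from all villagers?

21

Total value 83 ≥ cost 67, so it is built.
Villager 1: others sum to 56; max(0, 67 - 56) = 11.
Villager 2: others sum to 69; max(0, 67 - 69) = 0.
Villager 3: others sum to 58; max(0, 67 - 58) = 9.
Villager 4: others sum to 66; max(0, 67 - 66) = 1.
Total collected = 11 + 0 + 9 + 1 = 21.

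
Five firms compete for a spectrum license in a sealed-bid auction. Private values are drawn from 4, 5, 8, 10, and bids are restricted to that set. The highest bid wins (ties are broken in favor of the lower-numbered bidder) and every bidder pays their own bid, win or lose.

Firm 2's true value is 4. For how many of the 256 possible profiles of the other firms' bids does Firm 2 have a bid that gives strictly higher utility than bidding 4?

8

Others bid (4, 4, 4, 4): truth gives -4; bid 5 gives -1 > -4. Violating.
Others bid (4, 4, 4, 5): truth gives -4; bid 5 gives -1 > -4. Violating.
Others bid (4, 4, 5, 4): truth gives -4; bid 5 gives -1 > -4. Violating.
Others bid (4, 4, 5, 5): truth gives -4; bid 5 gives -1 > -4. Violating.
Others bid (4, 4, 4, 8): truth gives -4; no alternative beats it.
Others bid (4, 4, 4, 10): truth gives -4; no alternative beats it.
(Checking all 256 profiles: 8 have a profitable deviation, 248 do not.)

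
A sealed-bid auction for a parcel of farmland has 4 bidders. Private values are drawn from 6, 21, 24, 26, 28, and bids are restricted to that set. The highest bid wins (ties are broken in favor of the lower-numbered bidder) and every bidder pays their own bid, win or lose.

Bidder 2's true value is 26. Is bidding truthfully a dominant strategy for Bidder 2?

Consider the case where Bidder 1 bids 6, Bidder 3 bids 6 and Bidder 4 bids 6.
Truthful bid 26: wins, pays 26, utility 26 - 26 = 0.
Bid 21 instead: wins, pays 21, utility 26 - 21 = 5.
Since 5 > 0, bidding 21 is strictly better here, so truthful bidding is not dominant.

No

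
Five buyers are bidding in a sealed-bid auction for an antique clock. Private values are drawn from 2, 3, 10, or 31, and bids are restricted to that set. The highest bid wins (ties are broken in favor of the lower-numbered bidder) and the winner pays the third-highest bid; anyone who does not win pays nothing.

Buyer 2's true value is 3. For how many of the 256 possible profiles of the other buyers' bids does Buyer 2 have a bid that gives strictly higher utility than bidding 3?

8

Others bid (2, 2, 2, 10): truth gives 0; bid 10 gives 1 > 0. Violating.
Others bid (2, 2, 2, 31): truth gives 0; bid 31 gives 1 > 0. Violating.
Others bid (2, 2, 10, 2): truth gives 0; bid 10 gives 1 > 0. Violating.
Others bid (2, 2, 31, 2): truth gives 0; bid 31 gives 1 > 0. Violating.
Others bid (2, 2, 2, 2): truth gives 1; no alternative beats it.
Others bid (2, 2, 2, 3): truth gives 1; no alternative beats it.
(Checking all 256 profiles: 8 have a profitable deviation, 248 do not.)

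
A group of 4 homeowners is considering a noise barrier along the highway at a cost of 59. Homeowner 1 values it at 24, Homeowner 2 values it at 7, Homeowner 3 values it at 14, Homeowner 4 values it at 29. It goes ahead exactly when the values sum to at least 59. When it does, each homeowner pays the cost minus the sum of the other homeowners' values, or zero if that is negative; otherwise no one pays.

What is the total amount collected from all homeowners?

Total value 74 ≥ cost 59, so it is built.
Homeowner 1: others sum to 50; max(0, 59 - 50) = 9.
Homeowner 2: others sum to 67; max(0, 59 - 67) = 0.
Homeowner 3: others sum to 60; max(0, 59 - 60) = 0.
Homeowner 4: others sum to 45; max(0, 59 - 45) = 14.
Total collected = 9 + 0 + 0 + 14 = 23.

23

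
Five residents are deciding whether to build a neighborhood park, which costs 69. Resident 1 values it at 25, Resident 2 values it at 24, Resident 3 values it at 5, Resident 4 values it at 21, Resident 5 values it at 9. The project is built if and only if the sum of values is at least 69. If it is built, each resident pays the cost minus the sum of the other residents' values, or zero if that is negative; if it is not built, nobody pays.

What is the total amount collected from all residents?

Total value 84 ≥ cost 69, so it is built.
Resident 1: others sum to 59; max(0, 69 - 59) = 10.
Resident 2: others sum to 60; max(0, 69 - 60) = 9.
Resident 3: others sum to 79; max(0, 69 - 79) = 0.
Resident 4: others sum to 63; max(0, 69 - 63) = 6.
Resident 5: others sum to 75; max(0, 69 - 75) = 0.
Total collected = 10 + 9 + 0 + 6 + 0 = 25.

25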